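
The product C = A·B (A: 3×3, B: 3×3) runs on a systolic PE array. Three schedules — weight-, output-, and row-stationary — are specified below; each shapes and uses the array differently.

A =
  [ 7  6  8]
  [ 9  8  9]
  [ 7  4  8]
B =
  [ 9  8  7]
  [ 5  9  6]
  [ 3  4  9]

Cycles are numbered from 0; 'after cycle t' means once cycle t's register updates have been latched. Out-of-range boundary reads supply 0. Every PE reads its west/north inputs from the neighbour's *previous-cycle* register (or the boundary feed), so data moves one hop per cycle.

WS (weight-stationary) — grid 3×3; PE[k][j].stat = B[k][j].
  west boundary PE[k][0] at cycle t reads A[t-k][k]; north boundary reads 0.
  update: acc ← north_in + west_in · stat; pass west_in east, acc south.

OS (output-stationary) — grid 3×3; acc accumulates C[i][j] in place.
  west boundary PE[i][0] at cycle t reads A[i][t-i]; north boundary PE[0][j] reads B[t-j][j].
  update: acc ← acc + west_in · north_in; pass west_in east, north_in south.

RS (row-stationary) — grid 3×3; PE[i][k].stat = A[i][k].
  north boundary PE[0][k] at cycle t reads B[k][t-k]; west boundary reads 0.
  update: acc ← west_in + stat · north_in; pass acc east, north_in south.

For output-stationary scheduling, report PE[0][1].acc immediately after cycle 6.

PE[0][1].acc = 142

OS on a 3×3 grid — tracing PE[0][1] and its feeders:
  [0] (0,0) acc=63 (h:7 v:9)
  [0] (0,1) acc=0 (h:0 v:0)
  [1] (0,0) acc=93 (h:6 v:5)
  [1] (0,1) acc=56 (h:7 v:8)
  [2] (0,0) acc=117 (h:8 v:3)
  [2] (0,1) acc=110 (h:6 v:9)
  [3] (0,0) acc=117 (h:0 v:0)
  [3] (0,1) acc=142 (h:8 v:4)
  [4] (0,0) acc=117 (h:0 v:0)
  [4] (0,1) acc=142 (h:0 v:0)
  [5] (0,0) acc=117 (h:0 v:0)
  [5] (0,1) acc=142 (h:0 v:0)
  [6] (0,0) acc=117 (h:0 v:0)
  [6] (0,1) acc=142 (h:0 v:0)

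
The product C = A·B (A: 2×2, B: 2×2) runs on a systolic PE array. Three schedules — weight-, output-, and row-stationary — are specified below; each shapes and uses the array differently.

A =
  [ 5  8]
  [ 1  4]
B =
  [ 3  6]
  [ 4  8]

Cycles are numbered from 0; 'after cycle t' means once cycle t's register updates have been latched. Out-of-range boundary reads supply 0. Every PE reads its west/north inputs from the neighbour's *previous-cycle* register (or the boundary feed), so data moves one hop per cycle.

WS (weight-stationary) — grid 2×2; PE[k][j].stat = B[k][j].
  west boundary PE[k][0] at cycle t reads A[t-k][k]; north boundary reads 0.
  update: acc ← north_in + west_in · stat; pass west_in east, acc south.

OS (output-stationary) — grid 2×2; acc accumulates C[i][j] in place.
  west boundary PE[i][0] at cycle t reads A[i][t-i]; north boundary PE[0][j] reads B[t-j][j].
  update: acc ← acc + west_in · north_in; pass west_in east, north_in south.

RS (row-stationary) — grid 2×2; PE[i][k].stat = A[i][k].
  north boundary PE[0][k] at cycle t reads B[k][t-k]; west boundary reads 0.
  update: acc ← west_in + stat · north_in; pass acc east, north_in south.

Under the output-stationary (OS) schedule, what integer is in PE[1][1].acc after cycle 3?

OS on a 2×2 grid — tracing PE[1][1] and its feeders:
  0: (0,1).acc=0  regs=<0,0>
  0: (1,0).acc=0  regs=<0,0>
  0: (1,1).acc=0  regs=<0,0>
  1: (0,1).acc=30  regs=<5,6>
  1: (1,0).acc=3  regs=<1,3>
  1: (1,1).acc=0  regs=<0,0>
  2: (0,1).acc=94  regs=<8,8>
  2: (1,0).acc=19  regs=<4,4>
  2: (1,1).acc=6  regs=<1,6>
  3: (0,1).acc=94  regs=<0,0>
  3: (1,0).acc=19  regs=<0,0>
  3: (1,1).acc=38  regs=<4,8>

PE[1][1].acc = 38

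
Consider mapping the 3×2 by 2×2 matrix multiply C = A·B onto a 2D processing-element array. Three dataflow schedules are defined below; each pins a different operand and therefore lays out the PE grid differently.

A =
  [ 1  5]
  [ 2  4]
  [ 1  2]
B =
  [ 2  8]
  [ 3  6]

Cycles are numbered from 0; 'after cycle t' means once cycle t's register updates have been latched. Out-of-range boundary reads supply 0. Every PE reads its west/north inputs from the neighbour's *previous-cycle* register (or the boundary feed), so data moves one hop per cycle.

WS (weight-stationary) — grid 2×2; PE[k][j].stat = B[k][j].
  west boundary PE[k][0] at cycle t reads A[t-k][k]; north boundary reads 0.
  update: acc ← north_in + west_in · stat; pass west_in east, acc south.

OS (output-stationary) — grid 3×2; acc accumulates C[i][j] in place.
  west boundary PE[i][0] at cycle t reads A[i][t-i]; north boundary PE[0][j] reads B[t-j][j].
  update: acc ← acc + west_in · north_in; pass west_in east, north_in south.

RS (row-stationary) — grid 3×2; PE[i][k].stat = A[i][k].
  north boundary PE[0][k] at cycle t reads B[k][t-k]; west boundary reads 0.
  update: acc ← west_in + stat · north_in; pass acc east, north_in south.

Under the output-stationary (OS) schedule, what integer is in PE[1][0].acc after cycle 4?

OS (3×2). Following PE[1][0] plus its west/north inputs:
  c0 r0c0: 2 / 1 / 2
  c0 r1c0: 0 / 0 / 0
  c1 r0c0: 17 / 5 / 3
  c1 r1c0: 4 / 2 / 2
  c2 r0c0: 17 / 0 / 0
  c2 r1c0: 16 / 4 / 3
  c3 r0c0: 17 / 0 / 0
  c3 r1c0: 16 / 0 / 0
  c4 r0c0: 17 / 0 / 0
  c4 r1c0: 16 / 0 / 0

PE[1][0].acc = 16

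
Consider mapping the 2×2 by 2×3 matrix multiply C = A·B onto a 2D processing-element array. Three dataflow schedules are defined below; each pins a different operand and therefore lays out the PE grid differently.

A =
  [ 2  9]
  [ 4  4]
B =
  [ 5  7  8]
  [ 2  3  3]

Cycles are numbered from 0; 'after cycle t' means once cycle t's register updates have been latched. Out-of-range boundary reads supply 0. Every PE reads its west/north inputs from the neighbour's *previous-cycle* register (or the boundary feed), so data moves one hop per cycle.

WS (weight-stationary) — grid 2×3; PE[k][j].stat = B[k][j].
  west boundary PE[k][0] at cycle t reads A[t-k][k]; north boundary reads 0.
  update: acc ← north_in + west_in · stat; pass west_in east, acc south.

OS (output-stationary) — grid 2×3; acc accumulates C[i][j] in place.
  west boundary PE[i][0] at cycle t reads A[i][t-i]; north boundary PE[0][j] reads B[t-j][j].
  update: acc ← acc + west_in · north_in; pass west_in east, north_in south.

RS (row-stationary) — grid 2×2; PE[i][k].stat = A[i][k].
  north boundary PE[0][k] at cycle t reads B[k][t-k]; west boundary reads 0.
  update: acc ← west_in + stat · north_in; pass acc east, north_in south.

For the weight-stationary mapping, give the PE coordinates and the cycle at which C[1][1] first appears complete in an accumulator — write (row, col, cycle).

Under WS, C[1][1] lands at PE[1][1]:
  c0 r1c1: 0 / 0 / 0
  c1 r1c1: 0 / 0 / 0
  c2 r1c1: 41 / 9 / 41
  c3 r1c1: 40 / 4 / 40

(row, col, cycle) = (1, 1, 3)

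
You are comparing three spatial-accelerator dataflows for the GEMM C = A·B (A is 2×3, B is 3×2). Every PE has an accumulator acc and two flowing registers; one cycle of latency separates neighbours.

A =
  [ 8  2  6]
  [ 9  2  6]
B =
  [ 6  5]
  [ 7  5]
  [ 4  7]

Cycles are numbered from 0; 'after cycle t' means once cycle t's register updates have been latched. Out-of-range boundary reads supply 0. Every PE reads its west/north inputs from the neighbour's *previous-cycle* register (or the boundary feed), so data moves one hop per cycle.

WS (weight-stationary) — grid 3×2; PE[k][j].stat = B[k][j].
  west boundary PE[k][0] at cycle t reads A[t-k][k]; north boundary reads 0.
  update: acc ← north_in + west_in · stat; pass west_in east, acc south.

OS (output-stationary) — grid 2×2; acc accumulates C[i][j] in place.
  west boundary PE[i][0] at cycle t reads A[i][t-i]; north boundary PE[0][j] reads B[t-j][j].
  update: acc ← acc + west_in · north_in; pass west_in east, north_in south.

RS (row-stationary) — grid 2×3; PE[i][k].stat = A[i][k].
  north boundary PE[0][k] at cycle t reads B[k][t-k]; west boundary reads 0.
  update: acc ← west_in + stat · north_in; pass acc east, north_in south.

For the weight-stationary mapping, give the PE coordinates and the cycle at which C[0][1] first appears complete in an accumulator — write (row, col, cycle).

Under WS, C[0][1] lands at PE[2][1]:
  step 0 · PE2,1: acc=0; fwd→0 fwd↓0
  step 1 · PE2,1: acc=0; fwd→0 fwd↓0
  step 2 · PE2,1: acc=0; fwd→0 fwd↓0
  step 3 · PE2,1: acc=92; fwd→6 fwd↓92

(row, col, cycle) = (2, 1, 3)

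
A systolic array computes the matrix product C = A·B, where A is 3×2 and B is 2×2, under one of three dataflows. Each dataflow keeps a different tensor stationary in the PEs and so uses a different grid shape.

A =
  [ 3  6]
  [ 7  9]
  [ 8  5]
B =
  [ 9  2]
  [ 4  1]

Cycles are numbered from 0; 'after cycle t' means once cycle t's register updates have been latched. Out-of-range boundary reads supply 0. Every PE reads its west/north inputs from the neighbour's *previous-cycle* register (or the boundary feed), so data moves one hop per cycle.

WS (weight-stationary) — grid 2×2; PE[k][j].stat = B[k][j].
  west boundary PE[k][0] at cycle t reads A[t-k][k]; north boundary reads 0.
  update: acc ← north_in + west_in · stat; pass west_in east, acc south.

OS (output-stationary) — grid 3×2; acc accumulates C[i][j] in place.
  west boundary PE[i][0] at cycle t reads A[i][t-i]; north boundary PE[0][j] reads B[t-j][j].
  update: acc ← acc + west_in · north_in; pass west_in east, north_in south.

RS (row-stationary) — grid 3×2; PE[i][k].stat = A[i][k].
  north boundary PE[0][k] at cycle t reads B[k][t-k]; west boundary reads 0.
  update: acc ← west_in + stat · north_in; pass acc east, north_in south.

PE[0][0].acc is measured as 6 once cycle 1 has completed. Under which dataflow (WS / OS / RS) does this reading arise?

WS (2×2 grid), PE[0][0]:
  [0] (0,0) acc=27 (h:3 v:27)
  [1] (0,0) acc=63 (h:7 v:63)
OS (3×2 grid), PE[0][0]:
  [0] (0,0) acc=27 (h:3 v:9)
  [1] (0,0) acc=51 (h:6 v:4)
RS (3×2 grid), PE[0][0]:
  [0] (0,0) acc=27 (h:27 v:9)
  [1] (0,0) acc=6 (h:6 v:2)

dataflow = RS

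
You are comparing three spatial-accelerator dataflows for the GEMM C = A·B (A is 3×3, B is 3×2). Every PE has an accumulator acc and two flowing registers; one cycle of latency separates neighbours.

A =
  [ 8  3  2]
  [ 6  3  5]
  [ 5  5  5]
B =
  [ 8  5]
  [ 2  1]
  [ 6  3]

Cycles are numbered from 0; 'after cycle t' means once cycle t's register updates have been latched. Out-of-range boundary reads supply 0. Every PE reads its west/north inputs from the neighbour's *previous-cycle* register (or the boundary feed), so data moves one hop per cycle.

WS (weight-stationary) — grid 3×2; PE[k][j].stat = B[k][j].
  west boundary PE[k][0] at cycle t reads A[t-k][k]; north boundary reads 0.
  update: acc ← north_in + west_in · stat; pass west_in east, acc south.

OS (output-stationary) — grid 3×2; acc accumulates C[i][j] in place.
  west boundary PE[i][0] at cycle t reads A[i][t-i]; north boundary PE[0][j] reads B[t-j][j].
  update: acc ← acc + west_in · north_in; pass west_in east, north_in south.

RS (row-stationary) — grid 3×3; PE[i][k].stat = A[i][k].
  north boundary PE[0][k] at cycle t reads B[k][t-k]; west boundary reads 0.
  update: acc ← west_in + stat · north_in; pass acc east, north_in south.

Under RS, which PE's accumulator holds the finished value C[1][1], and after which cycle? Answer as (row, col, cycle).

(row, col, cycle) = (1, 2, 4)

Under RS, C[1][1] lands at PE[1][2]:
  after 0 — PE[1][2] acc=0, pass-E 0, pass-S 0
  after 1 — PE[1][2] acc=0, pass-E 0, pass-S 0
  after 2 — PE[1][2] acc=0, pass-E 0, pass-S 0
  after 3 — PE[1][2] acc=84, pass-E 84, pass-S 6
  after 4 — PE[1][2] acc=48, pass-E 48, pass-S 3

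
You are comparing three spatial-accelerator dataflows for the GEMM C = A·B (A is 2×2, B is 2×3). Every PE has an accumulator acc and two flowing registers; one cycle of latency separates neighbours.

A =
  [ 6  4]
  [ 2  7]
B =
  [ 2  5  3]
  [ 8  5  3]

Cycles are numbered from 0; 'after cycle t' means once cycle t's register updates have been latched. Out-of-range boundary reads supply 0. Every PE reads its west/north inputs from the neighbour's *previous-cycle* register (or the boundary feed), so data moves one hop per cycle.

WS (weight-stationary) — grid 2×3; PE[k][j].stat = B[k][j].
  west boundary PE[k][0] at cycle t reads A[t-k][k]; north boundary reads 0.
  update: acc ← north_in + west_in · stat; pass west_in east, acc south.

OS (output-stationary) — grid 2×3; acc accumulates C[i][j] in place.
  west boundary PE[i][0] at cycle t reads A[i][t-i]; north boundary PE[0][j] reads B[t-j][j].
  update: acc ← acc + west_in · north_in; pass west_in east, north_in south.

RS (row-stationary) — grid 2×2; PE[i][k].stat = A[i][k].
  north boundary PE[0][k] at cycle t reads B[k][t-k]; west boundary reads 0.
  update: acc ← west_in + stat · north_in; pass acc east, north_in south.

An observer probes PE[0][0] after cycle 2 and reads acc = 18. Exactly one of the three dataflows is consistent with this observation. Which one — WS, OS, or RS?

dataflow = RS

WS (2×3 grid), PE[0][0]:
  @0  [0,0]  acc 12  |  →6  ↓12
  @1  [0,0]  acc 4  |  →2  ↓4
  @2  [0,0]  acc 0  |  →0  ↓0
OS (2×3 grid), PE[0][0]:
  @0  [0,0]  acc 12  |  →6  ↓2
  @1  [0,0]  acc 44  |  →4  ↓8
  @2  [0,0]  acc 44  |  →0  ↓0
RS (2×2 grid), PE[0][0]:
  @0  [0,0]  acc 12  |  →12  ↓2
  @1  [0,0]  acc 30  |  →30  ↓5
  @2  [0,0]  acc 18  |  →18  ↓3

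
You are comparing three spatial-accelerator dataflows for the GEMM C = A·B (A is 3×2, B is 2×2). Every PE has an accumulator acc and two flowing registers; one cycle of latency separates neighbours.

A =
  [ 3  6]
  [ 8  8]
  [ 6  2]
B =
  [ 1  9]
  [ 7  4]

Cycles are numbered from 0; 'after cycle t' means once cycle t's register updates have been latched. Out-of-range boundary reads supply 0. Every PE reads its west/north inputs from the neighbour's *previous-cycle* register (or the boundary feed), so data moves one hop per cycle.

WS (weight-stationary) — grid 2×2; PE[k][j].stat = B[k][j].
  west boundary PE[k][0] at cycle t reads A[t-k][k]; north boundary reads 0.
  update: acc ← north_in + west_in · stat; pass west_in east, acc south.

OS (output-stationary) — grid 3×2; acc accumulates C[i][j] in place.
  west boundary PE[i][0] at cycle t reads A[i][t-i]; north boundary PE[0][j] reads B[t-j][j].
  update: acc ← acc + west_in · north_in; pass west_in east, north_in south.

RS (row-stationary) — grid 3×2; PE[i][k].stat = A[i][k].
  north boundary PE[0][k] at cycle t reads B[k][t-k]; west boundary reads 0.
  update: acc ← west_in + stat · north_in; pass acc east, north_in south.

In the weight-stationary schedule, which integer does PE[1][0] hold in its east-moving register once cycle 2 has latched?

register = 8

WS (2×2). Following PE[1][0] plus its west/north inputs:
  [0] (0,0) acc=3 (h:3 v:3)
  [0] (1,0) acc=0 (h:0 v:0)
  [1] (0,0) acc=8 (h:8 v:8)
  [1] (1,0) acc=45 (h:6 v:45)
  [2] (0,0) acc=6 (h:6 v:6)
  [2] (1,0) acc=64 (h:8 v:64)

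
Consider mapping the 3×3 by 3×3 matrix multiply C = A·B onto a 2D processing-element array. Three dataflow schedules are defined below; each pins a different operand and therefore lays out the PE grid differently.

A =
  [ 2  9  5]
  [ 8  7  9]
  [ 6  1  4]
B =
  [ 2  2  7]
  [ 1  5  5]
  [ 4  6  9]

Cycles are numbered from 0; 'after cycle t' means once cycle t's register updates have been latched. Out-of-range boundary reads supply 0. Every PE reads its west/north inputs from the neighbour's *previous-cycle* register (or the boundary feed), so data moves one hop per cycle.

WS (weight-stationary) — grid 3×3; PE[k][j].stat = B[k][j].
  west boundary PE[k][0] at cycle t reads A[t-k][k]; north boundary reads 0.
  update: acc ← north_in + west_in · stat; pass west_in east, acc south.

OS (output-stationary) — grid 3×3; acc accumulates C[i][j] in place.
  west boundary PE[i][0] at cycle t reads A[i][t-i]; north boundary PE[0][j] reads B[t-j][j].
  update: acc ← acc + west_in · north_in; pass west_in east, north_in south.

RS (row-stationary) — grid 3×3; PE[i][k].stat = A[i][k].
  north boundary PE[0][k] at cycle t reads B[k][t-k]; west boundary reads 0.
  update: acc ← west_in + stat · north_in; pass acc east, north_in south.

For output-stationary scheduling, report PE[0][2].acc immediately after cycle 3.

OS 3×3: PE[0][2] cycle-by-cycle (with neighbour feeds):
  step 0 · PE0,1: acc=0; fwd→0 fwd↓0
  step 0 · PE0,2: acc=0; fwd→0 fwd↓0
  step 1 · PE0,1: acc=4; fwd→2 fwd↓2
  step 1 · PE0,2: acc=0; fwd→0 fwd↓0
  step 2 · PE0,1: acc=49; fwd→9 fwd↓5
  step 2 · PE0,2: acc=14; fwd→2 fwd↓7
  step 3 · PE0,1: acc=79; fwd→5 fwd↓6
  step 3 · PE0,2: acc=59; fwd→9 fwd↓5

PE[0][2].acc = 59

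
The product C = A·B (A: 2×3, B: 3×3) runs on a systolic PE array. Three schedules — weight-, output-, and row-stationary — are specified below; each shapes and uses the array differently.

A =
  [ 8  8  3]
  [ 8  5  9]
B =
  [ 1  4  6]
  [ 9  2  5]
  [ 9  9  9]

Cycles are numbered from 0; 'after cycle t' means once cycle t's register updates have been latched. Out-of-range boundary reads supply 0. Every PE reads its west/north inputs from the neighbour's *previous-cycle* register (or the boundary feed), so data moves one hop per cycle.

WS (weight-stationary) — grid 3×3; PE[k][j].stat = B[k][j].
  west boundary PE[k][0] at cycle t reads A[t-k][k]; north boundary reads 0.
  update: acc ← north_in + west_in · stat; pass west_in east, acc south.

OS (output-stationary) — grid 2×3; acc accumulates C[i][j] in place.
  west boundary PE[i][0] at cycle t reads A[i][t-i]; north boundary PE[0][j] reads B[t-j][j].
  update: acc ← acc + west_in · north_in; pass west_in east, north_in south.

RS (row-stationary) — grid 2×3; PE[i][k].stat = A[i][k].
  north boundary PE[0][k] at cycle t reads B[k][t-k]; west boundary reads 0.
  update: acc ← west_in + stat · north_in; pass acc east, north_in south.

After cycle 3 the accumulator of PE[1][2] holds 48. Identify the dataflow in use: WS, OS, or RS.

WS (3×3 grid), PE[1][2]:
  c0 r1c2: 0 / 0 / 0
  c1 r1c2: 0 / 0 / 0
  c2 r1c2: 0 / 0 / 0
  c3 r1c2: 88 / 8 / 88
OS (2×3 grid), PE[1][2]:
  c0 r1c2: 0 / 0 / 0
  c1 r1c2: 0 / 0 / 0
  c2 r1c2: 0 / 0 / 0
  c3 r1c2: 48 / 8 / 6
RS (2×3 grid), PE[1][2]:
  c0 r1c2: 0 / 0 / 0
  c1 r1c2: 0 / 0 / 0
  c2 r1c2: 0 / 0 / 0
  c3 r1c2: 134 / 134 / 9

dataflow = OS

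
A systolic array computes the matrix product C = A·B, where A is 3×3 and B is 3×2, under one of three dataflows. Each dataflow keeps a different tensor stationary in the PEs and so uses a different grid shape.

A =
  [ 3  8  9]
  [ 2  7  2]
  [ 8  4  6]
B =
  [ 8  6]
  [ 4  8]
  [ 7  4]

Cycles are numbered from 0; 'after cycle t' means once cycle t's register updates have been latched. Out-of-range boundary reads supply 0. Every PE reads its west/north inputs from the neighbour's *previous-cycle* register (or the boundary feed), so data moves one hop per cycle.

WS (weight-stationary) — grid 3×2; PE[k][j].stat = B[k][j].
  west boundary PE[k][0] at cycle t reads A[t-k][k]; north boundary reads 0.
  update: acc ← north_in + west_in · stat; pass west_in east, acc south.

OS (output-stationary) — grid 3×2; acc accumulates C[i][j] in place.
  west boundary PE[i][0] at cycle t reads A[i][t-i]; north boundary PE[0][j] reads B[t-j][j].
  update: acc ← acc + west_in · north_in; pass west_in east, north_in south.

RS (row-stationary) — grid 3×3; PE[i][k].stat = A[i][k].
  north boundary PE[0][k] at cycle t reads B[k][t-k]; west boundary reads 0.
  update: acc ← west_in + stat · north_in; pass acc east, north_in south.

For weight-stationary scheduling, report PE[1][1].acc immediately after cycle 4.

PE[1][1].acc = 80

WS 3×2: PE[1][1] cycle-by-cycle (with neighbour feeds):
  0: (0,1).acc=0  regs=<0,0>
  0: (1,0).acc=0  regs=<0,0>
  0: (1,1).acc=0  regs=<0,0>
  1: (0,1).acc=18  regs=<3,18>
  1: (1,0).acc=56  regs=<8,56>
  1: (1,1).acc=0  regs=<0,0>
  2: (0,1).acc=12  regs=<2,12>
  2: (1,0).acc=44  regs=<7,44>
  2: (1,1).acc=82  regs=<8,82>
  3: (0,1).acc=48  regs=<8,48>
  3: (1,0).acc=80  regs=<4,80>
  3: (1,1).acc=68  regs=<7,68>
  4: (0,1).acc=0  regs=<0,0>
  4: (1,0).acc=0  regs=<0,0>
  4: (1,1).acc=80  regs=<4,80>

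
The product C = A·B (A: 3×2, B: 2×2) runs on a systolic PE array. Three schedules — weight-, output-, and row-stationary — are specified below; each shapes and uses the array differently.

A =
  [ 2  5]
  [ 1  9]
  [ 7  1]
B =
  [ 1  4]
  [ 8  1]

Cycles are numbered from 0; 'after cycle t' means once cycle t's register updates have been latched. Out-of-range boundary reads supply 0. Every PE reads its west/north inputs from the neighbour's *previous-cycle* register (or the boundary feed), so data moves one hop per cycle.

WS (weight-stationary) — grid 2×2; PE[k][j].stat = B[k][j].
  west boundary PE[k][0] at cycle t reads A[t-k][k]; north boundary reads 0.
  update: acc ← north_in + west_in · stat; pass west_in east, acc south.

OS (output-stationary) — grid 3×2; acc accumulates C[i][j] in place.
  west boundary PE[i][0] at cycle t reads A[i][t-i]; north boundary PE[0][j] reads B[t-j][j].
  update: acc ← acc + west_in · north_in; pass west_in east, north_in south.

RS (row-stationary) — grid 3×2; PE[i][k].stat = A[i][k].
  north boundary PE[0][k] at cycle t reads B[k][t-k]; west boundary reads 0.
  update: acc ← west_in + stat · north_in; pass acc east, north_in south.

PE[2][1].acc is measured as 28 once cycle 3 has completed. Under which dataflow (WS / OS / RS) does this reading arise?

— WS: 2×2 array has no PE[2][1].
OS [3×2] PE[2][1] across cycles:
  c0 r2c1: 0 / 0 / 0
  c1 r2c1: 0 / 0 / 0
  c2 r2c1: 0 / 0 / 0
  c3 r2c1: 28 / 7 / 4
RS [3×2] PE[2][1] across cycles:
  c0 r2c1: 0 / 0 / 0
  c1 r2c1: 0 / 0 / 0
  c2 r2c1: 0 / 0 / 0
  c3 r2c1: 15 / 15 / 8

dataflow = OS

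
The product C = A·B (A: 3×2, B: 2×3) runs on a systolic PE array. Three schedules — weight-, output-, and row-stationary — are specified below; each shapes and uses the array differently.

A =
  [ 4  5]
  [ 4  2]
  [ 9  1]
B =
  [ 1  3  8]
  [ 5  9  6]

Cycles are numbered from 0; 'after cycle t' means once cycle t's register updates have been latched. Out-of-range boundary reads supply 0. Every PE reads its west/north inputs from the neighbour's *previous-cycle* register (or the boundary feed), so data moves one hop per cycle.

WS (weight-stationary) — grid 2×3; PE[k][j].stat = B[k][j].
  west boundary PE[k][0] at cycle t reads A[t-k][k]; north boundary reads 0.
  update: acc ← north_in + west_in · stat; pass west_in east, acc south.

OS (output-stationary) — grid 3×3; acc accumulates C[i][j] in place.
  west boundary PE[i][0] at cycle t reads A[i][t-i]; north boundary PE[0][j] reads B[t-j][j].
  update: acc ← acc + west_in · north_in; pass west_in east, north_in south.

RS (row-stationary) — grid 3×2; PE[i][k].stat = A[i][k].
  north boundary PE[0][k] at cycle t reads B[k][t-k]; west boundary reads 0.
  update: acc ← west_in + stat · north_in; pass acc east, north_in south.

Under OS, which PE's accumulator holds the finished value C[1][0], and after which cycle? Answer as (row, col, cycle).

(row, col, cycle) = (1, 0, 2)

Under OS, C[1][0] lands at PE[1][0]:
  after 0 — PE[1][0] acc=0, pass-E 0, pass-S 0
  after 1 — PE[1][0] acc=4, pass-E 4, pass-S 1
  after 2 — PE[1][0] acc=14, pass-E 2, pass-S 5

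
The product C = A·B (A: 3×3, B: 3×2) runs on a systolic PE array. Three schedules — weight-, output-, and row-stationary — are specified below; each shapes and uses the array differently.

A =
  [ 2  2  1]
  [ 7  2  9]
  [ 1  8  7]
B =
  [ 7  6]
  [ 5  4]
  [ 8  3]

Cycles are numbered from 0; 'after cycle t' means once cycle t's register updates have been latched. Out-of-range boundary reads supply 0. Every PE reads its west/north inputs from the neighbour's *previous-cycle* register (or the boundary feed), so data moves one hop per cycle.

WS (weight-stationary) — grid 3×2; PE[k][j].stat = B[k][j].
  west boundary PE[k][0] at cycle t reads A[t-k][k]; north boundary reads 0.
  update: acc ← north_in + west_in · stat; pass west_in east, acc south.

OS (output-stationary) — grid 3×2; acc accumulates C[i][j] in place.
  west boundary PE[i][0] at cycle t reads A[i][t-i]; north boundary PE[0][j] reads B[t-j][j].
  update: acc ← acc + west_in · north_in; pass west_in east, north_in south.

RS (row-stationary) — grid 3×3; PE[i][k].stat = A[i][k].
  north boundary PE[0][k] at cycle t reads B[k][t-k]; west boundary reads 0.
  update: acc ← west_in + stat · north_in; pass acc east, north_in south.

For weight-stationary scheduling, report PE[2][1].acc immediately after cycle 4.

PE[2][1].acc = 77

WS on a 3×2 grid — tracing PE[2][1] and its feeders:
  after 0 — PE[1][1] acc=0, pass-E 0, pass-S 0
  after 0 — PE[2][0] acc=0, pass-E 0, pass-S 0
  after 0 — PE[2][1] acc=0, pass-E 0, pass-S 0
  after 1 — PE[1][1] acc=0, pass-E 0, pass-S 0
  after 1 — PE[2][0] acc=0, pass-E 0, pass-S 0
  after 1 — PE[2][1] acc=0, pass-E 0, pass-S 0
  after 2 — PE[1][1] acc=20, pass-E 2, pass-S 20
  after 2 — PE[2][0] acc=32, pass-E 1, pass-S 32
  after 2 — PE[2][1] acc=0, pass-E 0, pass-S 0
  after 3 — PE[1][1] acc=50, pass-E 2, pass-S 50
  after 3 — PE[2][0] acc=131, pass-E 9, pass-S 131
  after 3 — PE[2][1] acc=23, pass-E 1, pass-S 23
  after 4 — PE[1][1] acc=38, pass-E 8, pass-S 38
  after 4 — PE[2][0] acc=103, pass-E 7, pass-S 103
  after 4 — PE[2][1] acc=77, pass-E 9, pass-S 77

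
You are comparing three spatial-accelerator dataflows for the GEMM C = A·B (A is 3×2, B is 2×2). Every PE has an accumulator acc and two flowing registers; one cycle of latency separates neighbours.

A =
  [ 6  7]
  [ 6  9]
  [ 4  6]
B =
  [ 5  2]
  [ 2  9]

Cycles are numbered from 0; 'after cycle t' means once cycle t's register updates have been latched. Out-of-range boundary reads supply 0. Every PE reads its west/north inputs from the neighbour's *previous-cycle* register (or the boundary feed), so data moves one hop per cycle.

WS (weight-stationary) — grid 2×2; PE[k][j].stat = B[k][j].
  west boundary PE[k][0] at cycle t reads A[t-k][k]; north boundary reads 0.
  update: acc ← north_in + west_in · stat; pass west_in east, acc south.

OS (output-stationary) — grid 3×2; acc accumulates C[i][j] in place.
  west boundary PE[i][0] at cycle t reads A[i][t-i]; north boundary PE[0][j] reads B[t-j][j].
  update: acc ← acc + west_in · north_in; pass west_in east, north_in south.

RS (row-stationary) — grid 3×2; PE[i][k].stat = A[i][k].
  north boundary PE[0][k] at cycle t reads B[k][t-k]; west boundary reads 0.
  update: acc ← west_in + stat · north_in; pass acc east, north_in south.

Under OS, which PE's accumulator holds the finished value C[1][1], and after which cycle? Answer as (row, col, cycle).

(row, col, cycle) = (1, 1, 3)

OS: C[1][1] accumulates in PE[1][1]:
  after 0 — PE[1][1] acc=0, pass-E 0, pass-S 0
  after 1 — PE[1][1] acc=0, pass-E 0, pass-S 0
  after 2 — PE[1][1] acc=12, pass-E 6, pass-S 2
  after 3 — PE[1][1] acc=93, pass-E 9, pass-S 9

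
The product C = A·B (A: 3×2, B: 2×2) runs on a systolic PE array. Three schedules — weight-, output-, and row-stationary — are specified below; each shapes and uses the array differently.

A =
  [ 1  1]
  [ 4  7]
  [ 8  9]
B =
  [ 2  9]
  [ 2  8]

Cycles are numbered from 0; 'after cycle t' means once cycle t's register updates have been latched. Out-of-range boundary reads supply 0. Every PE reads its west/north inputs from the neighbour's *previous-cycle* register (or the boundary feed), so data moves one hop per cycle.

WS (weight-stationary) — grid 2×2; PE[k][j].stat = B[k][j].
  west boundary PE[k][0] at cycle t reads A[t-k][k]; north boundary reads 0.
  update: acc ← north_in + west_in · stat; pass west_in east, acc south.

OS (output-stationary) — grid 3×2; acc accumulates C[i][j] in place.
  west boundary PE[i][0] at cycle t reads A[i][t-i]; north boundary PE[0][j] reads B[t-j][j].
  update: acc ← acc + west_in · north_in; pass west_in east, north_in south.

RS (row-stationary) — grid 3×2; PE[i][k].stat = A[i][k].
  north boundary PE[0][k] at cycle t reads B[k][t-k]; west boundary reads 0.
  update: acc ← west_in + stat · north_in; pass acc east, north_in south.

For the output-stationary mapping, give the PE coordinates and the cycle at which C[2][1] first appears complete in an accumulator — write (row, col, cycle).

Under OS, C[2][1] lands at PE[2][1]:
  cycle 0: PE[2][1] → acc 0, east 0, south 0
  cycle 1: PE[2][1] → acc 0, east 0, south 0
  cycle 2: PE[2][1] → acc 0, east 0, south 0
  cycle 3: PE[2][1] → acc 72, east 8, south 9
  cycle 4: PE[2][1] → acc 144, east 9, south 8

(row, col, cycle) = (2, 1, 4)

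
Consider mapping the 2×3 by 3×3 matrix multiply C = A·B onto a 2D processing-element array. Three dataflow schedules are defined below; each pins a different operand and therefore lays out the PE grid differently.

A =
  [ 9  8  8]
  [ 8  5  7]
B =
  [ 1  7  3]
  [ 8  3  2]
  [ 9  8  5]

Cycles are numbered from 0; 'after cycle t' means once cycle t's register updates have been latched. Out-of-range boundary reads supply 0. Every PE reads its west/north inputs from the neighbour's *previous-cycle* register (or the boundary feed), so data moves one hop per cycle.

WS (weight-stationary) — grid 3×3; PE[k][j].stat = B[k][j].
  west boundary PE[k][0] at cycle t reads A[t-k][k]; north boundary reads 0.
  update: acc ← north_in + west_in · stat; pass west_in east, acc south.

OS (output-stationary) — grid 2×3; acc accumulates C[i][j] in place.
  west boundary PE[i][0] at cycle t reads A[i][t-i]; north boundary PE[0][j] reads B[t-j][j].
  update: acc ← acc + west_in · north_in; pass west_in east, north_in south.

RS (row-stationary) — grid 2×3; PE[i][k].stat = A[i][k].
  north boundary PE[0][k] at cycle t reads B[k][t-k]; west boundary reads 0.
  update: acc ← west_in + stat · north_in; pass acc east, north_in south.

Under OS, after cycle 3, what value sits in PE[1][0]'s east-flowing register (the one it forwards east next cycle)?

Tracing OS — 2×3 array, target PE[1][0]:
  after 0 — PE[0][0] acc=9, pass-E 9, pass-S 1
  after 0 — PE[1][0] acc=0, pass-E 0, pass-S 0
  after 1 — PE[0][0] acc=73, pass-E 8, pass-S 8
  after 1 — PE[1][0] acc=8, pass-E 8, pass-S 1
  after 2 — PE[0][0] acc=145, pass-E 8, pass-S 9
  after 2 — PE[1][0] acc=48, pass-E 5, pass-S 8
  after 3 — PE[0][0] acc=145, pass-E 0, pass-S 0
  after 3 — PE[1][0] acc=111, pass-E 7, pass-S 9

register = 7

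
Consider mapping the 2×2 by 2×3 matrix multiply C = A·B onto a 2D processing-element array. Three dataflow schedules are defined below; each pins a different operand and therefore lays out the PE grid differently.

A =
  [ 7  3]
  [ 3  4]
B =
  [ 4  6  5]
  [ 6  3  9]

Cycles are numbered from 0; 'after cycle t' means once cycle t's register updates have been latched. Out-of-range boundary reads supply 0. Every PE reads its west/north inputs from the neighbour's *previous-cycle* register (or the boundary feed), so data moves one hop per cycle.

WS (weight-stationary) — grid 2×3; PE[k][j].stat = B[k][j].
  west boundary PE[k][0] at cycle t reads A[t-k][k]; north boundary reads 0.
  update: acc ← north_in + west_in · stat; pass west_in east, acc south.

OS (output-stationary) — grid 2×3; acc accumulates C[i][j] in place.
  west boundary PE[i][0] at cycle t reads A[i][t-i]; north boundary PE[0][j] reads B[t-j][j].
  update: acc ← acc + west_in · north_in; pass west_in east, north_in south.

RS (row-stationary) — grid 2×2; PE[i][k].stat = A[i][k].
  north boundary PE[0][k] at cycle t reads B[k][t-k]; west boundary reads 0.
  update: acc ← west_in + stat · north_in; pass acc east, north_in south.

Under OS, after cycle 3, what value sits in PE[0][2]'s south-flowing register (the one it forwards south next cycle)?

Tracing OS — 2×3 array, target PE[0][2]:
  step 0 · PE0,1: acc=0; fwd→0 fwd↓0
  step 0 · PE0,2: acc=0; fwd→0 fwd↓0
  step 1 · PE0,1: acc=42; fwd→7 fwd↓6
  step 1 · PE0,2: acc=0; fwd→0 fwd↓0
  step 2 · PE0,1: acc=51; fwd→3 fwd↓3
  step 2 · PE0,2: acc=35; fwd→7 fwd↓5
  step 3 · PE0,1: acc=51; fwd→0 fwd↓0
  step 3 · PE0,2: acc=62; fwd→3 fwd↓9

register = 9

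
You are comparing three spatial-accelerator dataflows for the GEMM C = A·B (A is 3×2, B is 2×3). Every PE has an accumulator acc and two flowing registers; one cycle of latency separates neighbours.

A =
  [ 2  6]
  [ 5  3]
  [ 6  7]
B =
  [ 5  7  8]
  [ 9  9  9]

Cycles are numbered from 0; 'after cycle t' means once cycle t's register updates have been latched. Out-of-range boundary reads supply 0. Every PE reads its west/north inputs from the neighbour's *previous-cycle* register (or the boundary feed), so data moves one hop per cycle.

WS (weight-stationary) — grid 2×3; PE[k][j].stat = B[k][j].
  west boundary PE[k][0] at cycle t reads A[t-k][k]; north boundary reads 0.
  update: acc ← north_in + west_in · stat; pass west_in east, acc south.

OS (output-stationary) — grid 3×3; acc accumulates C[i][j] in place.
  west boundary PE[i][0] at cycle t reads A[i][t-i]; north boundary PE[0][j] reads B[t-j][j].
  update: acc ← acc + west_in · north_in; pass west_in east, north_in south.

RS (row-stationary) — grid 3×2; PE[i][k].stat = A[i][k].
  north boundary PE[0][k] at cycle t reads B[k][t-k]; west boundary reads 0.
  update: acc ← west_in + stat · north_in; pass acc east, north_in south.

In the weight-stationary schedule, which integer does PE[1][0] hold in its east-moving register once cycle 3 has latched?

Tracing WS — 2×3 array, target PE[1][0]:
  t=0 PE[0][0]: acc=10 h=2 v=10
  t=0 PE[1][0]: acc=0 h=0 v=0
  t=1 PE[0][0]: acc=25 h=5 v=25
  t=1 PE[1][0]: acc=64 h=6 v=64
  t=2 PE[0][0]: acc=30 h=6 v=30
  t=2 PE[1][0]: acc=52 h=3 v=52
  t=3 PE[0][0]: acc=0 h=0 v=0
  t=3 PE[1][0]: acc=93 h=7 v=93

register = 7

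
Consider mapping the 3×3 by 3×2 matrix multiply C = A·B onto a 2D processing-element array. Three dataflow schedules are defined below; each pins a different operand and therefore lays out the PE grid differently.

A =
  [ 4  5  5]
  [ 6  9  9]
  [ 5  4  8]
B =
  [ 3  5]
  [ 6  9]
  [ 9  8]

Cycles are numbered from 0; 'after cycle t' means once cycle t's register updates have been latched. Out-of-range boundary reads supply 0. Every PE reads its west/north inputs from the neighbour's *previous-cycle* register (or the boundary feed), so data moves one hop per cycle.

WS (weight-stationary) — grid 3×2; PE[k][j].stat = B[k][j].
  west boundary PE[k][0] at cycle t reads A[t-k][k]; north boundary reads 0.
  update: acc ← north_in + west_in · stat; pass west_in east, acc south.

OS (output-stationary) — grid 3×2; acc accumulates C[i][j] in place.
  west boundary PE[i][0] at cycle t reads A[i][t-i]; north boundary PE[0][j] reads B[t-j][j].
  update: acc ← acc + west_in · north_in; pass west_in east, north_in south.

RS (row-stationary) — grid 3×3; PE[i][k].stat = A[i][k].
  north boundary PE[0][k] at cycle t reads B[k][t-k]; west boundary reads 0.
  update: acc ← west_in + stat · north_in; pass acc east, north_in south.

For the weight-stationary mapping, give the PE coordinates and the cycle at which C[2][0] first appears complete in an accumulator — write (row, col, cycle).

(row, col, cycle) = (2, 0, 4)

WS: C[2][0] accumulates in PE[2][0]:
  [0] (2,0) acc=0 (h:0 v:0)
  [1] (2,0) acc=0 (h:0 v:0)
  [2] (2,0) acc=87 (h:5 v:87)
  [3] (2,0) acc=153 (h:9 v:153)
  [4] (2,0) acc=111 (h:8 v:111)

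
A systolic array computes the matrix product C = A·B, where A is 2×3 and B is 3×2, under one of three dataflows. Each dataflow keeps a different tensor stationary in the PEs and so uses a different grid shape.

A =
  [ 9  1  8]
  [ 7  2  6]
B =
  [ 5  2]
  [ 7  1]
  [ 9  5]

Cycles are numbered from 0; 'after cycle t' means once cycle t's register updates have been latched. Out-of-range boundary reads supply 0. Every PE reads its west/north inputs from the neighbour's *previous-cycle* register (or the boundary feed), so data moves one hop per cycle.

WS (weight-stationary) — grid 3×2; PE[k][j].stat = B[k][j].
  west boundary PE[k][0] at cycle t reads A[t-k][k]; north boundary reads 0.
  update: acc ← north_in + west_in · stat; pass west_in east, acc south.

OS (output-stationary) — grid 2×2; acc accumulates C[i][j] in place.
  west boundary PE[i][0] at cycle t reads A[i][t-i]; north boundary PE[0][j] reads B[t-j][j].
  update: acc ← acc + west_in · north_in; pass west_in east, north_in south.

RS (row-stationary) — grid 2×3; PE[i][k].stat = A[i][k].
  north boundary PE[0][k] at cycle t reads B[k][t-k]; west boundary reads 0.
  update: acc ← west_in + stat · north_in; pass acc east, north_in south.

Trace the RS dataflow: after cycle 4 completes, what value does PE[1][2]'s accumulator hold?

RS (2×3). Following PE[1][2] plus its west/north inputs:
  after 0 — PE[0][2] acc=0, pass-E 0, pass-S 0
  after 0 — PE[1][1] acc=0, pass-E 0, pass-S 0
  after 0 — PE[1][2] acc=0, pass-E 0, pass-S 0
  after 1 — PE[0][2] acc=0, pass-E 0, pass-S 0
  after 1 — PE[1][1] acc=0, pass-E 0, pass-S 0
  after 1 — PE[1][2] acc=0, pass-E 0, pass-S 0
  after 2 — PE[0][2] acc=124, pass-E 124, pass-S 9
  after 2 — PE[1][1] acc=49, pass-E 49, pass-S 7
  after 2 — PE[1][2] acc=0, pass-E 0, pass-S 0
  after 3 — PE[0][2] acc=59, pass-E 59, pass-S 5
  after 3 — PE[1][1] acc=16, pass-E 16, pass-S 1
  after 3 — PE[1][2] acc=103, pass-E 103, pass-S 9
  after 4 — PE[0][2] acc=0, pass-E 0, pass-S 0
  after 4 — PE[1][1] acc=0, pass-E 0, pass-S 0
  after 4 — PE[1][2] acc=46, pass-E 46, pass-S 5

PE[1][2].acc = 46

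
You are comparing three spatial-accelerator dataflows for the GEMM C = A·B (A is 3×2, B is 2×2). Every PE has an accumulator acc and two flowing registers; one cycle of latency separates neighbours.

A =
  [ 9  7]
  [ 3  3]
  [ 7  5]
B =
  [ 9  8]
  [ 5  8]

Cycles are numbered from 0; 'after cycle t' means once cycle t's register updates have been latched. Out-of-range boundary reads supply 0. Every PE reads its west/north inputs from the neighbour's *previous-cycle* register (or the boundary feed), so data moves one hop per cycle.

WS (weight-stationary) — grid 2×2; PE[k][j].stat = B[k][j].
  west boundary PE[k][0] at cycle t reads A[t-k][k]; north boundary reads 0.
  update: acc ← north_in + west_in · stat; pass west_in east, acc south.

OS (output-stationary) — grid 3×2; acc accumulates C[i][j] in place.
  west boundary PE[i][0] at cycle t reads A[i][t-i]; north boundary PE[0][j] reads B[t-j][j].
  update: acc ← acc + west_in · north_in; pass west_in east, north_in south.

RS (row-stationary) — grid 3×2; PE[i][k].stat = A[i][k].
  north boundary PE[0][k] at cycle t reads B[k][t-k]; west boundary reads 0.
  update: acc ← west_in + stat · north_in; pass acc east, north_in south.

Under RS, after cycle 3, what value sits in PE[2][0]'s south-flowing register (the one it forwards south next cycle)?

RS (3×2). Following PE[2][0] plus its west/north inputs:
  cycle 0: PE[1][0] → acc 0, east 0, south 0
  cycle 0: PE[2][0] → acc 0, east 0, south 0
  cycle 1: PE[1][0] → acc 27, east 27, south 9
  cycle 1: PE[2][0] → acc 0, east 0, south 0
  cycle 2: PE[1][0] → acc 24, east 24, south 8
  cycle 2: PE[2][0] → acc 63, east 63, south 9
  cycle 3: PE[1][0] → acc 0, east 0, south 0
  cycle 3: PE[2][0] → acc 56, east 56, south 8

register = 8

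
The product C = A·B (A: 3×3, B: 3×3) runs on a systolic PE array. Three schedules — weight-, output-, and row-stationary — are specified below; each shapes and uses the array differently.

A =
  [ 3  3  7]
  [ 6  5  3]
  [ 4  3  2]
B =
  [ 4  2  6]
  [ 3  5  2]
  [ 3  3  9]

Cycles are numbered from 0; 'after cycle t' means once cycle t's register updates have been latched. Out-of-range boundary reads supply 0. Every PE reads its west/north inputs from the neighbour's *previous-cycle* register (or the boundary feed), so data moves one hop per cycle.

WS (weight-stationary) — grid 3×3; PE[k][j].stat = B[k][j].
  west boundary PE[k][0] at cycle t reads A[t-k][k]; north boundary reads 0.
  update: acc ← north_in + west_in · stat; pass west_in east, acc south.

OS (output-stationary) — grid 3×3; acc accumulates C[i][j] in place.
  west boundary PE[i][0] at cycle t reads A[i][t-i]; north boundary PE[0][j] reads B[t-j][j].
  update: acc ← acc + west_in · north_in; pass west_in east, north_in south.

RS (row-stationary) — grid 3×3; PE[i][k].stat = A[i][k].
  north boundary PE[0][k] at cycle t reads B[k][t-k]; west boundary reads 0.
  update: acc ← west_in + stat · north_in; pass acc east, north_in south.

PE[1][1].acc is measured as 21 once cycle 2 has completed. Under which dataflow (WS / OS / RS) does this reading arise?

— WS: 3×3; PE[1][1] trace:
  [0] (1,1) acc=0 (h:0 v:0)
  [1] (1,1) acc=0 (h:0 v:0)
  [2] (1,1) acc=21 (h:3 v:21)
— OS: 3×3; PE[1][1] trace:
  [0] (1,1) acc=0 (h:0 v:0)
  [1] (1,1) acc=0 (h:0 v:0)
  [2] (1,1) acc=12 (h:6 v:2)
— RS: 3×3; PE[1][1] trace:
  [0] (1,1) acc=0 (h:0 v:0)
  [1] (1,1) acc=0 (h:0 v:0)
  [2] (1,1) acc=39 (h:39 v:3)

dataflow = WS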